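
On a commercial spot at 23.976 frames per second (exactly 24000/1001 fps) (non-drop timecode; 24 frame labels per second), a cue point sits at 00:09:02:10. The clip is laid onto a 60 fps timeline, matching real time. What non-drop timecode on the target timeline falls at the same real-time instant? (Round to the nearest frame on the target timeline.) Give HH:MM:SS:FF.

Source frame index: (0×3600 + 9×60 + 2) × 24 + 10 = 13018.
Real time: 13018 / (24000/1001) = 6515509/12000 s.
Target frame: (6515509/12000) × (60) = 6515509/200 ≈ 32577.545 → 32578.
At 60 labels/s: frame 32578 → 00:09:02:58.

00:09:02:58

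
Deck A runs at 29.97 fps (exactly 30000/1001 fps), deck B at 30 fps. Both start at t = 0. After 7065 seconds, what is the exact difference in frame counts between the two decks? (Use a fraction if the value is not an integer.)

211950/1001 frames

A emits 30000/1001 × 7065 = 211950000/1001 frames; B emits 30 × 7065 = 211950.
Difference = 211950/1001 frames (≈ 211.7383); B is ahead of A.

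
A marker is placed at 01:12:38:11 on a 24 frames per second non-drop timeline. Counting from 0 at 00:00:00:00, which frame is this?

104603

Total seconds to the label: (1 × 3600 + 12 × 60 + 38) = 4358.
Frame index = 4358 × 24 + 11 = 104603.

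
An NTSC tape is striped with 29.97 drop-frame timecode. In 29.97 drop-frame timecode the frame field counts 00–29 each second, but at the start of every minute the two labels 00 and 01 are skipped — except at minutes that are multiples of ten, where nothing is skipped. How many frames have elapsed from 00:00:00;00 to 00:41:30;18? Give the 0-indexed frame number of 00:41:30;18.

As if non-drop at 30 labels/s: (0 × 3600 + 41 × 60 + 30) × 30 + 18 = 74718.
Minute boundaries passed: 41; those not divisible by 10: 41 − 4 = 37; dropped labels = 2 × 37 = 74.
Actual frame index = 74718 − 74 = 74644.

74644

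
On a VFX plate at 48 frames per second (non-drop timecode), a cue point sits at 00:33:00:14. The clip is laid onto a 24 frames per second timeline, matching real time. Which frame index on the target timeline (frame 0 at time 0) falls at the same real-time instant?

frame 47527

Source frame index: (0×3600 + 33×60 + 0) × 48 + 14 = 95054.
Real time: 95054 / (48) = 47527/24 s.
Target frame: (47527/24) × (24) = 47527.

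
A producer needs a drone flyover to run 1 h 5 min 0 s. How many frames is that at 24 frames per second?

1 h 5 min 0 s = 3900 s.
Frames = 3900 × 24 = 93600.

93600 frames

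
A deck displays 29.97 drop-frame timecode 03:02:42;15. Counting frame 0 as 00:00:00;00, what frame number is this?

Complete 10-minute blocks: 18, each 17982 frames → 323676.
Remaining 2 whole minutes in the current block: 1800 + 1 × 1798 = 3598 frames.
Within the current minute: 42 × 30 + 15 − 2 = 1273 (labels ;00/;01 skipped at this minute). Total = 323676 + 3598 + 1273 = 328547.

328547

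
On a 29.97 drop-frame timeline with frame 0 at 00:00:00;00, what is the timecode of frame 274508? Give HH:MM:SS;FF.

02:32:39;12

Each 10-minute DF block holds 10 × 60 × 30 − 9 × 2 = 17982 frames. 274508 ÷ 17982 → 15 full blocks, remainder 4778.
Within the partial block the first minute is 1800 frames and each further minute 1798, so 2 further minute boundaries passed. Total skipped labels = 18 × 15 + 2 × 2 = 274.
Non-drop label index = 274508 + 274 = 274782; at 30 labels/s that is 02:32:39:12, i.e. DF 02:32:39;12.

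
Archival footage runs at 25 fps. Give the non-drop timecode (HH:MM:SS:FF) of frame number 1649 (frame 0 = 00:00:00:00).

1649 ÷ 25 = 65 full seconds, remainder 24 frames.
65 s = 0 h 1 min 5 s.
Timecode: 00:01:05:24.

00:01:05:24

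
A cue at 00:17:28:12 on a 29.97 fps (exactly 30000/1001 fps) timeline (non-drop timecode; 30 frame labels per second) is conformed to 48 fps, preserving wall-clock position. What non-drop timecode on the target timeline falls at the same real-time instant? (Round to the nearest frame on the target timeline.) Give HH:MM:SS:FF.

Source frame index: (0×3600 + 17×60 + 28) × 30 + 12 = 31452.
Real time: 31452 / (30000/1001) = 2623621/2500 s.
Target frame: (2623621/2500) × (48) = 31483452/625 ≈ 50373.523 → 50374.
At 48 labels/s: frame 50374 → 00:17:29:22.

00:17:29:22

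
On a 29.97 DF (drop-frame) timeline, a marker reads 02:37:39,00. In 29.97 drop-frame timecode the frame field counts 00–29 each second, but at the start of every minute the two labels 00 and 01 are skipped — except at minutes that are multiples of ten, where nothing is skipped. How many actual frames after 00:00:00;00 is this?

283486

As if non-drop at 30 labels/s: (2 × 3600 + 37 × 60 + 39) × 30 + 0 = 283770.
Minute boundaries passed: 157; those not divisible by 10: 157 − 15 = 142; dropped labels = 2 × 142 = 284.
Actual frame index = 283770 − 284 = 283486.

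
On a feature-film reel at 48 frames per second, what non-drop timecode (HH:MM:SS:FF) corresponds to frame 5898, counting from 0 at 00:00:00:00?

5898 ÷ 48 = 122 full seconds, remainder 42 frames.
122 s = 0 h 2 min 2 s.
Timecode: 00:02:02:42.

00:02:02:42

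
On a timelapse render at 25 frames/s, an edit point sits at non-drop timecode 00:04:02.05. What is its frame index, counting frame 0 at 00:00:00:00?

Total seconds to the label: (0 × 3600 + 4 × 60 + 2) = 242.
Frame index = 242 × 25 + 5 = 6055.

6055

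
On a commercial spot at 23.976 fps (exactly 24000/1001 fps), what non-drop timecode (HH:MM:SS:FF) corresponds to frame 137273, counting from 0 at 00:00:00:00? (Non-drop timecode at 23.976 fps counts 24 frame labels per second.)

137273 ÷ 24 = 5719 full seconds, remainder 17 frames.
5719 s = 1 h 35 min 19 s.
Timecode: 01:35:19:17.

01:35:19:17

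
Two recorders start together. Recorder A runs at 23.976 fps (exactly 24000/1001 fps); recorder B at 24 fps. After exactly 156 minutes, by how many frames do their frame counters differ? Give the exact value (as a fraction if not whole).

156 min = 9360 s.
A emits 24000/1001 × 9360 = 17280000/77 frames; B emits 24 × 9360 = 224640.
Difference = 17280/77 frames (≈ 224.4156); B is ahead of A.

17280/77 frames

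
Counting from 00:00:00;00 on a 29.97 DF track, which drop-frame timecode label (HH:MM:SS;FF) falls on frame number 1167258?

Each 10-minute DF block holds 10 × 60 × 30 − 9 × 2 = 17982 frames. 1167258 ÷ 17982 → 64 full blocks, remainder 16410.
Within the partial block the first minute is 1800 frames and each further minute 1798, so 9 further minute boundaries passed. Total skipped labels = 18 × 64 + 2 × 9 = 1170.
Non-drop label index = 1167258 + 1170 = 1168428; at 30 labels/s that is 10:49:07:18, i.e. DF 10:49:07;18.

10:49:07;18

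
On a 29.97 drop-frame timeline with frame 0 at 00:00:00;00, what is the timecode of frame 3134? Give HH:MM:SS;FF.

Ten DF minutes hold 17982 frames, so frame 3134 lies in block 0 (frames 0–17981) with 3134 frames into that block.
The block's first minute is 1800 frames and the rest 1798 each; 3134 frames reaches minute 1, so 0 × 18 + 1 × 2 = 2 labels have been skipped so far.
Adding those back, label number 3134 + 2 = 3136 at 30 labels/s is 104 s + 16 f = 0 h 1 min 44 s frame 16, i.e. 00:01:44;16.

00:01:44;16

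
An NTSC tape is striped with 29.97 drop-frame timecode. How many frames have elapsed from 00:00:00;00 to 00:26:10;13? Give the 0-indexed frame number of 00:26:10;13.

Complete 10-minute blocks: 2, each 17982 frames → 35964.
Remaining 6 whole minutes in the current block: 1800 + 5 × 1798 = 10790 frames.
Within the current minute: 10 × 30 + 13 − 2 = 311 (labels ;00/;01 skipped at this minute). Total = 35964 + 10790 + 311 = 47065.

47065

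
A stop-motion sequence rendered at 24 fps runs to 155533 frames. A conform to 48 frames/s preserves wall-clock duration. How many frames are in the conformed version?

311066 frames

Target frames = source frames × (target rate / source rate) = 155533 × (48)/(24) = 155533 × 2 = 311066.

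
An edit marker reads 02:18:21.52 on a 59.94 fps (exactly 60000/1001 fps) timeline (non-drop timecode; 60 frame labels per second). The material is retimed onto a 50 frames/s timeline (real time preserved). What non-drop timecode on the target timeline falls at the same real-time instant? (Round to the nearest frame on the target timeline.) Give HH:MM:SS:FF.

Source frame index: (2×3600 + 18×60 + 21) × 60 + 52 = 498112.
Real time: 498112 / (60000/1001) = 15581566/1875 s.
Target frame: (15581566/1875) × (50) = 31163132/75 ≈ 415508.427 → 415508.
At 50 labels/s: frame 415508 → 02:18:30:08.

02:18:30:08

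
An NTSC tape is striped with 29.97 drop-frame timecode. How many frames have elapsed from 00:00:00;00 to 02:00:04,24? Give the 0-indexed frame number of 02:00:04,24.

215928

As if non-drop at 30 labels/s: (2 × 3600 + 0 × 60 + 4) × 30 + 24 = 216144.
Minute boundaries passed: 120; those not divisible by 10: 120 − 12 = 108; dropped labels = 2 × 108 = 216.
Actual frame index = 216144 − 216 = 215928.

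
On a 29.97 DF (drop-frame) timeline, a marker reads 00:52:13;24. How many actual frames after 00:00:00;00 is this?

Complete 10-minute blocks: 5, each 17982 frames → 89910.
Remaining 2 whole minutes in the current block: 1800 + 1 × 1798 = 3598 frames.
Within the current minute: 13 × 30 + 24 − 2 = 412 (labels ;00/;01 skipped at this minute). Total = 89910 + 3598 + 412 = 93920.

93920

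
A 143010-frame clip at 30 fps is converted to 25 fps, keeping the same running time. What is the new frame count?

119175 frames

Target frames = source frames × (target rate / source rate) = 143010 × (25)/(30) = 143010 × 5/6 = 119175.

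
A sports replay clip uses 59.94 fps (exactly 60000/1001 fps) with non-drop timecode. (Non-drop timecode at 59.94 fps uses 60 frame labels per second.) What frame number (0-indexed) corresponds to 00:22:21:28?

80488

Total seconds to the label: (0 × 3600 + 22 × 60 + 21) = 1341.
Frame index = 1341 × 60 + 28 = 80488.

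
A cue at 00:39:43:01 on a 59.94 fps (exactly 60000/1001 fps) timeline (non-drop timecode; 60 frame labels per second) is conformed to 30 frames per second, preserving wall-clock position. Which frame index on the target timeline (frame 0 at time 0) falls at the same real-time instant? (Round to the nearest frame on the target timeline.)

frame 71562

Source frame index: (0×3600 + 39×60 + 43) × 60 + 1 = 142981.
Real time: 142981 / (60000/1001) = 143123981/60000 s.
Target frame: (143123981/60000) × (30) = 143123981/2000 ≈ 71561.990 → 71562.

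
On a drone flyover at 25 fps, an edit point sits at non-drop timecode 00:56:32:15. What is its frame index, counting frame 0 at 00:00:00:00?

Total seconds to the label: (0 × 3600 + 56 × 60 + 32) = 3392.
Frame index = 3392 × 25 + 15 = 84815.

frame 84815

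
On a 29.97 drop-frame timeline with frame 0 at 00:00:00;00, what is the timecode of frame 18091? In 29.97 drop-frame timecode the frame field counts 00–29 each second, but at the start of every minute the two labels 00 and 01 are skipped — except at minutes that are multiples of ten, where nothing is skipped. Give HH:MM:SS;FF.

Ten DF minutes hold 17982 frames, so frame 18091 lies in block 1 (frames 17982–35963) with 109 frames into that block.
The block's first minute is 1800 frames and the rest 1798 each; 109 frames reaches minute 0, so 1 × 18 + 0 × 2 = 18 labels have been skipped so far.
Adding those back, label number 18091 + 18 = 18109 at 30 labels/s is 603 s + 19 f = 0 h 10 min 3 s frame 19, i.e. 00:10:03;19.

00:10:03;19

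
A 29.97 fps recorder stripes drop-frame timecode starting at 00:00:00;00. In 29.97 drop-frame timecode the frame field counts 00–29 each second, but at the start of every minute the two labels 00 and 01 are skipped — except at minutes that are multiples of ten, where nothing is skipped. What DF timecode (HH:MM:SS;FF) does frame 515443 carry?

04:46:38;19

Each 10-minute DF block holds 10 × 60 × 30 − 9 × 2 = 17982 frames. 515443 ÷ 17982 → 28 full blocks, remainder 11947.
Within the partial block the first minute is 1800 frames and each further minute 1798, so 6 further minute boundaries passed. Total skipped labels = 18 × 28 + 2 × 6 = 516.
Non-drop label index = 515443 + 516 = 515959; at 30 labels/s that is 04:46:38:19, i.e. DF 04:46:38;19.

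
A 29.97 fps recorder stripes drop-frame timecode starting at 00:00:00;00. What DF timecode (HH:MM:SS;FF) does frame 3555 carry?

00:01:58;17

Ten DF minutes hold 17982 frames, so frame 3555 lies in block 0 (frames 0–17981) with 3555 frames into that block.
The block's first minute is 1800 frames and the rest 1798 each; 3555 frames reaches minute 1, so 0 × 18 + 1 × 2 = 2 labels have been skipped so far.
Adding those back, label number 3555 + 2 = 3557 at 30 labels/s is 118 s + 17 f = 0 h 1 min 58 s frame 17, i.e. 00:01:58;17.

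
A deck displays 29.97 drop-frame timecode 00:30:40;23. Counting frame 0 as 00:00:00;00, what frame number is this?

As if non-drop at 30 labels/s: (0 × 3600 + 30 × 60 + 40) × 30 + 23 = 55223.
Minute boundaries passed: 30; those not divisible by 10: 30 − 3 = 27; dropped labels = 2 × 27 = 54.
Actual frame index = 55223 − 54 = 55169.

55169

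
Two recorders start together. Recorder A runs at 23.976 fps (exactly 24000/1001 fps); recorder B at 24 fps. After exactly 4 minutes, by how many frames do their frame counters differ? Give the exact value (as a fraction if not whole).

5760/1001 frames

4 min = 240 s.
A emits 24000/1001 × 240 = 5760000/1001 frames; B emits 24 × 240 = 5760.
Difference = 5760/1001 frames (≈ 5.7542); B is ahead of A.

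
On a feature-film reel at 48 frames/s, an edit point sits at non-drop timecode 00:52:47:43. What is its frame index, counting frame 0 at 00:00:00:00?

Total seconds to the label: (0 × 3600 + 52 × 60 + 47) = 3167.
Frame index = 3167 × 48 + 43 = 152059.

frame 152059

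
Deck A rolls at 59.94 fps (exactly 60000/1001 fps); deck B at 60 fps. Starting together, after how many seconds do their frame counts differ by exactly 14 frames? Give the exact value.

The gap grows by |60 − 60000/1001| = 60/1001 frames per second.
Time for a 14-frame gap: 14 ÷ (60/1001) = 7007/30 s.

7007/30 seconds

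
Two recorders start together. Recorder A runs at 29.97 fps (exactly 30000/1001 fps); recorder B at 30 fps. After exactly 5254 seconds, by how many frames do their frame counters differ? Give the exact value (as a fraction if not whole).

157620/1001 frames

A emits 30000/1001 × 5254 = 157620000/1001 frames; B emits 30 × 5254 = 157620.
Difference = 157620/1001 frames (≈ 157.4625); B is ahead of A.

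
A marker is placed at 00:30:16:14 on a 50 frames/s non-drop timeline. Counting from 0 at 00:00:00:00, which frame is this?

Total seconds to the label: (0 × 3600 + 30 × 60 + 16) = 1816.
Frame index = 1816 × 50 + 14 = 90814.

frame 90814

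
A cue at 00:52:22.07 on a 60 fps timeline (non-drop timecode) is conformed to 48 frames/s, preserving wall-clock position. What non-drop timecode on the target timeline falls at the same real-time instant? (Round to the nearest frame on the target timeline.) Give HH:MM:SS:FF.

00:52:22:06

Source frame index: (0×3600 + 52×60 + 22) × 60 + 7 = 188527.
Real time: 188527 / (60) = 188527/60 s.
Target frame: (188527/60) × (48) = 754108/5 ≈ 150821.600 → 150822.
At 48 labels/s: frame 150822 → 00:52:22:06.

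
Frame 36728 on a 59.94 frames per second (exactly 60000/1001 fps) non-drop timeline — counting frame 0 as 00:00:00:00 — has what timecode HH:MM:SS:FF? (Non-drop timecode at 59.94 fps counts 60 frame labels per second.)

36728 ÷ 60 = 612 full seconds, remainder 8 frames.
612 s = 0 h 10 min 12 s.
Timecode: 00:10:12:08.

00:10:12:08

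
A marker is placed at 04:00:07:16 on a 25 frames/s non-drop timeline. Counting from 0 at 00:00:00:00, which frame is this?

360191

Total seconds to the label: (4 × 3600 + 0 × 60 + 7) = 14407.
Frame index = 14407 × 25 + 16 = 360191.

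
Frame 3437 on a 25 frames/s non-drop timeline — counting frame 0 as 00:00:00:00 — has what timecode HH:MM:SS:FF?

3437 ÷ 25 = 137 full seconds, remainder 12 frames.
137 s = 0 h 2 min 17 s.
Timecode: 00:02:17:12.

00:02:17:12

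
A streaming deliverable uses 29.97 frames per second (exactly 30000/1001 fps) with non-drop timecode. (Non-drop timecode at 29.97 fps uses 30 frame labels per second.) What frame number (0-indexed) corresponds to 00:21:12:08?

Total seconds to the label: (0 × 3600 + 21 × 60 + 12) = 1272.
Frame index = 1272 × 30 + 8 = 38168.

frame 38168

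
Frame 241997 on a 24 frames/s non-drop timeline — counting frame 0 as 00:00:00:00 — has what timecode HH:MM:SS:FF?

02:48:03:05

241997 ÷ 24 = 10083 full seconds, remainder 5 frames.
10083 s = 2 h 48 min 3 s.
Timecode: 02:48:03:05.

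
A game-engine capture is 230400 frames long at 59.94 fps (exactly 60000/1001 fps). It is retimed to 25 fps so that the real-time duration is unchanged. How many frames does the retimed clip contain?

96096 frames

Target frames = source frames × (target rate / source rate) = 230400 × (25)/(60000/1001) = 230400 × 1001/2400 = 96096.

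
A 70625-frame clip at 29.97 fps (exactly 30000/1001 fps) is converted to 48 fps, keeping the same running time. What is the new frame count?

Target frames = source frames × (target rate / source rate) = 70625 × (48)/(30000/1001) = 70625 × 1001/625 = 113113.

113113 frames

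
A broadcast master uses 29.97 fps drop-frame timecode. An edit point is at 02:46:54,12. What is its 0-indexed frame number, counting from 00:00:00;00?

300132

As if non-drop at 30 labels/s: (2 × 3600 + 46 × 60 + 54) × 30 + 12 = 300432.
Minute boundaries passed: 166; those not divisible by 10: 166 − 16 = 150; dropped labels = 2 × 150 = 300.
Actual frame index = 300432 − 300 = 300132.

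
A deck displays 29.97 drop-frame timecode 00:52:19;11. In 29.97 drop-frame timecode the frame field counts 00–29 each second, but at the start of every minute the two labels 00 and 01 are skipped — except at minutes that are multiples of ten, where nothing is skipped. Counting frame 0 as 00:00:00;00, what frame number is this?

94087

As if non-drop at 30 labels/s: (0 × 3600 + 52 × 60 + 19) × 30 + 11 = 94181.
Minute boundaries passed: 52; those not divisible by 10: 52 − 5 = 47; dropped labels = 2 × 47 = 94.
Actual frame index = 94181 − 94 = 94087.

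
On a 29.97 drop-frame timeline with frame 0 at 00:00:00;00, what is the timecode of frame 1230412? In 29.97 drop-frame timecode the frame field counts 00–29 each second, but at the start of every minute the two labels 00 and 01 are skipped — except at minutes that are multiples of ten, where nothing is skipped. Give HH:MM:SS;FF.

Ten DF minutes hold 17982 frames, so frame 1230412 lies in block 68 (frames 1222776–1240757) with 7636 frames into that block.
The block's first minute is 1800 frames and the rest 1798 each; 7636 frames reaches minute 4, so 68 × 18 + 4 × 2 = 1232 labels have been skipped so far.
Adding those back, label number 1230412 + 1232 = 1231644 at 30 labels/s is 41054 s + 24 f = 11 h 24 min 14 s frame 24, i.e. 11:24:14;24.

11:24:14;24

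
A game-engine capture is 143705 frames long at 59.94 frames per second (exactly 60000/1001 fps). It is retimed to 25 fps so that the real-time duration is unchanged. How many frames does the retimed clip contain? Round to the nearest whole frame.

59937 frames

Frames at target rate = 143705 × (25) / (60000/1001) = 28769741/480 ≈ 59936.960.
Nearest whole frame: 59937.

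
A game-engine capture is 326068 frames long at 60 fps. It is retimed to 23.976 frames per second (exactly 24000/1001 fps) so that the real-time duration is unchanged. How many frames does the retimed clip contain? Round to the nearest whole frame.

Frames at target rate = 326068 × (24000/1001) / (60) = 130427200/1001 ≈ 130296.903.
Nearest whole frame: 130297.

130297 frames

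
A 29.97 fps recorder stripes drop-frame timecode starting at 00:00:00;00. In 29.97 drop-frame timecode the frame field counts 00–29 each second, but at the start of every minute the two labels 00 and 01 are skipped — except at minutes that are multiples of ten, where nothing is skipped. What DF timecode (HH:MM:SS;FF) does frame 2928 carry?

00:01:37;20

Each 10-minute DF block holds 10 × 60 × 30 − 9 × 2 = 17982 frames. 2928 ÷ 17982 → 0 full blocks, remainder 2928.
Within the partial block the first minute is 1800 frames and each further minute 1798, so 1 further minute boundary passed. Total skipped labels = 18 × 0 + 2 × 1 = 2.
Non-drop label index = 2928 + 2 = 2930; at 30 labels/s that is 00:01:37:20, i.e. DF 00:01:37;20.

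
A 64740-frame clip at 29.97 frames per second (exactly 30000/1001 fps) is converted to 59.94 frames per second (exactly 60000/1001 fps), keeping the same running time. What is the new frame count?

129480 frames

Target frames = source frames × (target rate / source rate) = 64740 × (60000/1001)/(30000/1001) = 64740 × 2 = 129480.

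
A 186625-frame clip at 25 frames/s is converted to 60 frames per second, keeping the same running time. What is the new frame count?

Target frames = source frames × (target rate / source rate) = 186625 × (60)/(25) = 186625 × 12/5 = 447900.

447900 frames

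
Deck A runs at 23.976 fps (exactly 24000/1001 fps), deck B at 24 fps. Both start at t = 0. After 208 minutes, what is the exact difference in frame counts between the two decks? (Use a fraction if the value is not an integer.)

208 min = 12480 s.
A emits 24000/1001 × 12480 = 23040000/77 frames; B emits 24 × 12480 = 299520.
Difference = 23040/77 frames (≈ 299.2208); B is ahead of A.

23040/77 frames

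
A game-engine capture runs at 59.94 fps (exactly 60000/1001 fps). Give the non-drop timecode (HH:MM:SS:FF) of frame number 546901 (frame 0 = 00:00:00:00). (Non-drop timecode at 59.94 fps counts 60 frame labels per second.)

546901 ÷ 60 = 9115 full seconds, remainder 1 frame.
9115 s = 2 h 31 min 55 s.
Timecode: 02:31:55:01.

02:31:55:01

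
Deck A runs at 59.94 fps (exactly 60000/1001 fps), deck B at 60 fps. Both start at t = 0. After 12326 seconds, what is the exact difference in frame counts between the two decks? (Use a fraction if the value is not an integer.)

739560/1001 frames

A emits 60000/1001 × 12326 = 739560000/1001 frames; B emits 60 × 12326 = 739560.
Difference = 739560/1001 frames (≈ 738.8212); B is ahead of A.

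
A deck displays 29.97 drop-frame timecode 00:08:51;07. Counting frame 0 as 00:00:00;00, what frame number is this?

As if non-drop at 30 labels/s: (0 × 3600 + 8 × 60 + 51) × 30 + 7 = 15937.
Minute boundaries passed: 8; those not divisible by 10: 8 − 0 = 8; dropped labels = 2 × 8 = 16.
Actual frame index = 15937 − 16 = 15921.

15921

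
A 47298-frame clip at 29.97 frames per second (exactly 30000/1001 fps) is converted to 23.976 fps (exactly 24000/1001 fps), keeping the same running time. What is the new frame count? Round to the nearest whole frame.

37838 frames

Frames at target rate = 47298 × (24000/1001) / (30000/1001) = 189192/5 ≈ 37838.400.
Nearest whole frame: 37838.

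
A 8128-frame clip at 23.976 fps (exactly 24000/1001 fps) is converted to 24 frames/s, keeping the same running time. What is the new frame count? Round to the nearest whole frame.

Frames at target rate = 8128 × (24) / (24000/1001) = 1017016/125 ≈ 8136.128.
Nearest whole frame: 8136.

8136 frames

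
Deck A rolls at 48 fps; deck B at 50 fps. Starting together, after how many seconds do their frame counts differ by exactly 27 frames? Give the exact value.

The gap grows by |50 − 48| = 2 frames per second.
Time for a 27-frame gap: 27 ÷ (2) = 13.5 s.

13.5 seconds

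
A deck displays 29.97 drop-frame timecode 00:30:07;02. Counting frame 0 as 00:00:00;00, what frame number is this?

54158

As if non-drop at 30 labels/s: (0 × 3600 + 30 × 60 + 7) × 30 + 2 = 54212.
Minute boundaries passed: 30; those not divisible by 10: 30 − 3 = 27; dropped labels = 2 × 27 = 54.
Actual frame index = 54212 − 54 = 54158.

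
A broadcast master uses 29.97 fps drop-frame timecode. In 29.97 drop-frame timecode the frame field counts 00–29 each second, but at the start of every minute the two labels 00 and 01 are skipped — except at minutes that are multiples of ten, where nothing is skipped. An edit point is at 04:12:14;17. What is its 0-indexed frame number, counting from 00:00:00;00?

453583

Complete 10-minute blocks: 25, each 17982 frames → 449550.
Remaining 2 whole minutes in the current block: 1800 + 1 × 1798 = 3598 frames.
Within the current minute: 14 × 30 + 17 − 2 = 435 (labels ;00/;01 skipped at this minute). Total = 449550 + 3598 + 435 = 453583.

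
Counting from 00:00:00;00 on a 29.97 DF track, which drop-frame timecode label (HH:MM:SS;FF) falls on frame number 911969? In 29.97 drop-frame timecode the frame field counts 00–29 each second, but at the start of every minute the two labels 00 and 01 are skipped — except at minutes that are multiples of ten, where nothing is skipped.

08:27:09;13

Ten DF minutes hold 17982 frames, so frame 911969 lies in block 50 (frames 899100–917081) with 12869 frames into that block.
The block's first minute is 1800 frames and the rest 1798 each; 12869 frames reaches minute 7, so 50 × 18 + 7 × 2 = 914 labels have been skipped so far.
Adding those back, label number 911969 + 914 = 912883 at 30 labels/s is 30429 s + 13 f = 8 h 27 min 9 s frame 13, i.e. 08:27:09;13.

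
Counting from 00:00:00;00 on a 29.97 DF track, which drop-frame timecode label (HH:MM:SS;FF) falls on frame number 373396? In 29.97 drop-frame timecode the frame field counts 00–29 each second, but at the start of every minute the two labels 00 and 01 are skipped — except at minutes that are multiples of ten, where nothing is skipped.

03:27:39;00

Ten DF minutes hold 17982 frames, so frame 373396 lies in block 20 (frames 359640–377621) with 13756 frames into that block.
The block's first minute is 1800 frames and the rest 1798 each; 13756 frames reaches minute 7, so 20 × 18 + 7 × 2 = 374 labels have been skipped so far.
Adding those back, label number 373396 + 374 = 373770 at 30 labels/s is 12459 s + 0 f = 3 h 27 min 39 s frame 0, i.e. 03:27:39;00.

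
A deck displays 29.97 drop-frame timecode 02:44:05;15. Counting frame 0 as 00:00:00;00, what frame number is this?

Complete 10-minute blocks: 16, each 17982 frames → 287712.
Remaining 4 whole minutes in the current block: 1800 + 3 × 1798 = 7194 frames.
Within the current minute: 5 × 30 + 15 − 2 = 163 (labels ;00/;01 skipped at this minute). Total = 287712 + 7194 + 163 = 295069.

295069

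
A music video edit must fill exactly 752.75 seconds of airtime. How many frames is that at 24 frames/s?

18066 frames

Frames = 752.75 × 24 = 18066.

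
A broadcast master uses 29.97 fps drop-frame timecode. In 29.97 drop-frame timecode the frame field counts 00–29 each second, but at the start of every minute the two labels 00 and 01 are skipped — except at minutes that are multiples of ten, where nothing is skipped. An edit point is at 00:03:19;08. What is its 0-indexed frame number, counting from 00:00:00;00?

5972

As if non-drop at 30 labels/s: (0 × 3600 + 3 × 60 + 19) × 30 + 8 = 5978.
Minute boundaries passed: 3; those not divisible by 10: 3 − 0 = 3; dropped labels = 2 × 3 = 6.
Actual frame index = 5978 − 6 = 5972.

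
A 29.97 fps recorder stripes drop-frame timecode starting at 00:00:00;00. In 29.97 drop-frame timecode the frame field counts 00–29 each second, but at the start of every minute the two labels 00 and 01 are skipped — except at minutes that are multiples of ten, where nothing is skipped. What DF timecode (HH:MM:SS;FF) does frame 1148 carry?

Each 10-minute DF block holds 10 × 60 × 30 − 9 × 2 = 17982 frames. 1148 ÷ 17982 → 0 full blocks, remainder 1148.
Within the partial block the first minute is 1800 frames and each further minute 1798, so 0 further minute boundaries passed. Total skipped labels = 18 × 0 + 2 × 0 = 0.
Non-drop label index = 1148 + 0 = 1148; at 30 labels/s that is 00:00:38:08, i.e. DF 00:00:38;08.

00:00:38;08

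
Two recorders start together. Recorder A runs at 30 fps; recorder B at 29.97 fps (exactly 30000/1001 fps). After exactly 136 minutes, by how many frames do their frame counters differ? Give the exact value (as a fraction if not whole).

244800/1001 frames

136 min = 8160 s.
A emits 30 × 8160 = 244800 frames; B emits 30000/1001 × 8160 = 244800000/1001.
Difference = 244800/1001 frames (≈ 244.5554); B is behind A.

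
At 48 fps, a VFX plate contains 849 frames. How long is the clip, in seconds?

Running time = 849 / (48) = 17.6875 s.

17.6875 seconds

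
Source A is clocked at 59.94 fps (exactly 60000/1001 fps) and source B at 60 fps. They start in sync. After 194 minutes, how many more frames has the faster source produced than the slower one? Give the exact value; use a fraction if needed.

698400/1001 frames

194 min = 11640 s.
A emits 60000/1001 × 11640 = 698400000/1001 frames; B emits 60 × 11640 = 698400.
Difference = 698400/1001 frames (≈ 697.7023); B is ahead of A.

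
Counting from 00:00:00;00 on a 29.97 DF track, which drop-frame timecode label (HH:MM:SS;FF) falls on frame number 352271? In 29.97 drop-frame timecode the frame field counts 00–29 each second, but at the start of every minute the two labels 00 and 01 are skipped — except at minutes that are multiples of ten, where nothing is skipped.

Each 10-minute DF block holds 10 × 60 × 30 − 9 × 2 = 17982 frames. 352271 ÷ 17982 → 19 full blocks, remainder 10613.
Within the partial block the first minute is 1800 frames and each further minute 1798, so 5 further minute boundaries passed. Total skipped labels = 18 × 19 + 2 × 5 = 352.
Non-drop label index = 352271 + 352 = 352623; at 30 labels/s that is 03:15:54:03, i.e. DF 03:15:54;03.

03:15:54;03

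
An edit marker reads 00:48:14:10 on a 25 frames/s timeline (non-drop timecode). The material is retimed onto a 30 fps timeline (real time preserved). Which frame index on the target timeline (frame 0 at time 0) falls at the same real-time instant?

frame 86832

Source frame index: (0×3600 + 48×60 + 14) × 25 + 10 = 72360.
Real time: 72360 / (25) = 14472/5 s.
Target frame: (14472/5) × (30) = 86832.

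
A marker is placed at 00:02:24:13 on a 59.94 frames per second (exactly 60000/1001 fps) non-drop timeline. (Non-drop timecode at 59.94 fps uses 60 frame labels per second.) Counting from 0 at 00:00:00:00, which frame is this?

frame 8653

Total seconds to the label: (0 × 3600 + 2 × 60 + 24) = 144.
Frame index = 144 × 60 + 13 = 8653.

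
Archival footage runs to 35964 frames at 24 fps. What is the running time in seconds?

Running time = 35964 / (24) = 1498.5 s.

1498.5 seconds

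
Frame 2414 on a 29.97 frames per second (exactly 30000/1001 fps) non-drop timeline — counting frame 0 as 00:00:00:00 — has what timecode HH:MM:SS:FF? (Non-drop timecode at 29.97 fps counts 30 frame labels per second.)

00:01:20:14

2414 ÷ 30 = 80 full seconds, remainder 14 frames.
80 s = 0 h 1 min 20 s.
Timecode: 00:01:20:14.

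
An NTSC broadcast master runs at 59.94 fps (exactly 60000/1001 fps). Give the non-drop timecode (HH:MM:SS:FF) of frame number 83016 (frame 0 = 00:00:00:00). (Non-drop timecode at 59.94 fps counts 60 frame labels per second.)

83016 ÷ 60 = 1383 full seconds, remainder 36 frames.
1383 s = 0 h 23 min 3 s.
Timecode: 00:23:03:36.

00:23:03:36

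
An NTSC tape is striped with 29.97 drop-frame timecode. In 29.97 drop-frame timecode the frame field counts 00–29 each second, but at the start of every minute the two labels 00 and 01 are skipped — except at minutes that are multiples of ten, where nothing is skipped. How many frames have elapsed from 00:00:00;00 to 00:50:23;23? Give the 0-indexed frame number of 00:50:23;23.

90623

As if non-drop at 30 labels/s: (0 × 3600 + 50 × 60 + 23) × 30 + 23 = 90713.
Minute boundaries passed: 50; those not divisible by 10: 50 − 5 = 45; dropped labels = 2 × 45 = 90.
Actual frame index = 90713 − 90 = 90623.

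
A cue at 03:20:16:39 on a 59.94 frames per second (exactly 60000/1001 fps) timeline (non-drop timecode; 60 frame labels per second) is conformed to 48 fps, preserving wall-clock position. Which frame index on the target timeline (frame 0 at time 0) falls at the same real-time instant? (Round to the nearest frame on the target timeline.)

Source frame index: (3×3600 + 20×60 + 16) × 60 + 39 = 720999.
Real time: 720999 / (60000/1001) = 240573333/20000 s.
Target frame: (240573333/20000) × (48) = 721719999/1250 ≈ 577375.999 → 577376.

frame 577376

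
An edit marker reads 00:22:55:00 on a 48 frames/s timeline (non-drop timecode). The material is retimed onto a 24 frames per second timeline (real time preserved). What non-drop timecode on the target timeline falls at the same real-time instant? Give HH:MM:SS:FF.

00:22:55:00

Source frame index: (0×3600 + 22×60 + 55) × 48 + 0 = 66000.
Real time: 66000 / (48) = 1375 s.
Target frame: (1375) × (24) = 33000.
At 24 labels/s: frame 33000 → 00:22:55:00.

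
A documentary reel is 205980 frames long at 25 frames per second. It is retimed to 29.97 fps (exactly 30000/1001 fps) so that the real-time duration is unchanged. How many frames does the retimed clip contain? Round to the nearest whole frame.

246929 frames

Frames at target rate = 205980 × (30000/1001) / (25) = 247176000/1001 ≈ 246929.071.
Nearest whole frame: 246929.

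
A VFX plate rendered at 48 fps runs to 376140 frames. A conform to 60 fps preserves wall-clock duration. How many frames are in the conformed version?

470175 frames

Target frames = source frames × (target rate / source rate) = 376140 × (60)/(48) = 376140 × 5/4 = 470175.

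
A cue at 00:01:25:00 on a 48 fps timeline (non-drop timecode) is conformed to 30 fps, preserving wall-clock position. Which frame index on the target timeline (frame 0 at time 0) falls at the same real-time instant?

frame 2550

Source frame index: (0×3600 + 1×60 + 25) × 48 + 0 = 4080.
Real time: 4080 / (48) = 85 s.
Target frame: (85) × (30) = 2550.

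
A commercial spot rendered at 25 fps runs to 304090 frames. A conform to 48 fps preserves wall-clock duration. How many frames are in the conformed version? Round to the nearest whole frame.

583853 frames

Frames at target rate = 304090 × (48) / (25) = 2919264/5 ≈ 583852.800.
Nearest whole frame: 583853.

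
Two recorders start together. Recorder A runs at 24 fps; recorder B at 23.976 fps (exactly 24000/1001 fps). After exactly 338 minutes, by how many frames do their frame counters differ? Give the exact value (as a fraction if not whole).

338 min = 20280 s.
A emits 24 × 20280 = 486720 frames; B emits 24000/1001 × 20280 = 37440000/77.
Difference = 37440/77 frames (≈ 486.2338); B is behind A.

37440/77 frames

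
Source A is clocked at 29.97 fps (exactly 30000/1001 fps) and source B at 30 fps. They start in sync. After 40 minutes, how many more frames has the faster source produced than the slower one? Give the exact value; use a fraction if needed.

72000/1001 frames

40 min = 2400 s.
A emits 30000/1001 × 2400 = 72000000/1001 frames; B emits 30 × 2400 = 72000.
Difference = 72000/1001 frames (≈ 71.9281); B is ahead of A.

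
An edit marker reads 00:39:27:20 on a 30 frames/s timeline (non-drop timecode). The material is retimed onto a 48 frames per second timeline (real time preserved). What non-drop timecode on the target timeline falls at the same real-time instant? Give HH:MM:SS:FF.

Source frame index: (0×3600 + 39×60 + 27) × 30 + 20 = 71030.
Real time: 71030 / (30) = 7103/3 s.
Target frame: (7103/3) × (48) = 113648.
At 48 labels/s: frame 113648 → 00:39:27:32.

00:39:27:32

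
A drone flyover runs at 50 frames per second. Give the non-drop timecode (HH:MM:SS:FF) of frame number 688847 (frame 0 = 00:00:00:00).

03:49:36:47

688847 ÷ 50 = 13776 full seconds, remainder 47 frames.
13776 s = 3 h 49 min 36 s.
Timecode: 03:49:36:47.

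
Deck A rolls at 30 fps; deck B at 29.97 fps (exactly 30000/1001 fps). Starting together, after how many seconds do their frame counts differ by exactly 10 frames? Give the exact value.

1001/3 seconds

The gap grows by |30000/1001 − 30| = 30/1001 frames per second.
Time for a 10-frame gap: 10 ÷ (30/1001) = 1001/3 s.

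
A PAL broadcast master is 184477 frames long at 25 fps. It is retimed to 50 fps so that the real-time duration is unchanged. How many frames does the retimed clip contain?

368954 frames

Target frames = source frames × (target rate / source rate) = 184477 × (50)/(25) = 184477 × 2 = 368954.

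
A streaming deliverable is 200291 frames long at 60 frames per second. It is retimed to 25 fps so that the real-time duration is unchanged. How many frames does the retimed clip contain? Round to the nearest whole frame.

Frames at target rate = 200291 × (25) / (60) = 1001455/12 ≈ 83454.583.
Nearest whole frame: 83455.

83455 frames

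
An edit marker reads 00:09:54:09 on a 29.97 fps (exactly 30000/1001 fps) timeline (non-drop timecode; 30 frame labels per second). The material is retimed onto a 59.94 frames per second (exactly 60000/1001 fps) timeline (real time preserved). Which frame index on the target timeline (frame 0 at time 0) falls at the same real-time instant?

frame 35658

Source frame index: (0×3600 + 9×60 + 54) × 30 + 9 = 17829.
Real time: 17829 / (30000/1001) = 5948943/10000 s.
Target frame: (5948943/10000) × (60000/1001) = 35658.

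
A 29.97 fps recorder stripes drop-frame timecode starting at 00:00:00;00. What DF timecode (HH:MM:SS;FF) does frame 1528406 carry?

Each 10-minute DF block holds 10 × 60 × 30 − 9 × 2 = 17982 frames. 1528406 ÷ 17982 → 84 full blocks, remainder 17918.
Within the partial block the first minute is 1800 frames and each further minute 1798, so 9 further minute boundaries passed. Total skipped labels = 18 × 84 + 2 × 9 = 1530.
Non-drop label index = 1528406 + 1530 = 1529936; at 30 labels/s that is 14:09:57:26, i.e. DF 14:09:57;26.

14:09:57;26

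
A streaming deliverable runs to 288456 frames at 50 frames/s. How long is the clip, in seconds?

Running time = 288456 / (50) = 5769.12 s.

5769.12 seconds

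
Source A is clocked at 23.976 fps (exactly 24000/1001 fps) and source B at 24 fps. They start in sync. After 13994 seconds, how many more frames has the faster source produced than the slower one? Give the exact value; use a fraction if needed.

A emits 24000/1001 × 13994 = 335856000/1001 frames; B emits 24 × 13994 = 335856.
Difference = 335856/1001 frames (≈ 335.5205); B is ahead of A.

335856/1001 frames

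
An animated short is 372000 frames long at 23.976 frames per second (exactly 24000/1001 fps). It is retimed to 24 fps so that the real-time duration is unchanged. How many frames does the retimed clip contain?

372372 frames

Target frames = source frames × (target rate / source rate) = 372000 × (24)/(24000/1001) = 372000 × 1001/1000 = 372372.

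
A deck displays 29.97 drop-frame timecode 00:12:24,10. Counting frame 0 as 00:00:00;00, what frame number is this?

22308

As if non-drop at 30 labels/s: (0 × 3600 + 12 × 60 + 24) × 30 + 10 = 22330.
Minute boundaries passed: 12; those not divisible by 10: 12 − 1 = 11; dropped labels = 2 × 11 = 22.
Actual frame index = 22330 − 22 = 22308.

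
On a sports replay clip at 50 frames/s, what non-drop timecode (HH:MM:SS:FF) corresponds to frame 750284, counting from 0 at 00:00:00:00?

750284 ÷ 50 = 15005 full seconds, remainder 34 frames.
15005 s = 4 h 10 min 5 s.
Timecode: 04:10:05:34.

04:10:05:34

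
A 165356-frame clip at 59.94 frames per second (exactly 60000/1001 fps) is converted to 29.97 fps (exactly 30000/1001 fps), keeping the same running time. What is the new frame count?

82678 frames

Frames at target rate = 165356 × (30000/1001) / (60000/1001) = 82678.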